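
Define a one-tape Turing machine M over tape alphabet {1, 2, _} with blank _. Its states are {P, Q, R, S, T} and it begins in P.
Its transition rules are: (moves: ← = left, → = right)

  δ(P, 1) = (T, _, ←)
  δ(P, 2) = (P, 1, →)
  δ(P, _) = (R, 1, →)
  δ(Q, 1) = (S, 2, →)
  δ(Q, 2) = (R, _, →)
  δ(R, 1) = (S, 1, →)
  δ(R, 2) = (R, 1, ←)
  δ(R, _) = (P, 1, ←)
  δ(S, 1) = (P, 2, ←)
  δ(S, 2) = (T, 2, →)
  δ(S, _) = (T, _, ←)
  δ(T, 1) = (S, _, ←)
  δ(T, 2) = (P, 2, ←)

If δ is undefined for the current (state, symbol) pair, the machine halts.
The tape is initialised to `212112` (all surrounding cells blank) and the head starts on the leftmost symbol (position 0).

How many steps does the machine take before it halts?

4

P | __[2]12112   read 2 → write 1, move →, go to P
P | __1[1]2112   read 1 → write _, move ←, go to T
T | __[1]_2112   read 1 → write _, move ←, go to S
S | _[_]__2112   read _ → write _, move ←, go to T
T | [_]___2112
M halts after 4 transitions.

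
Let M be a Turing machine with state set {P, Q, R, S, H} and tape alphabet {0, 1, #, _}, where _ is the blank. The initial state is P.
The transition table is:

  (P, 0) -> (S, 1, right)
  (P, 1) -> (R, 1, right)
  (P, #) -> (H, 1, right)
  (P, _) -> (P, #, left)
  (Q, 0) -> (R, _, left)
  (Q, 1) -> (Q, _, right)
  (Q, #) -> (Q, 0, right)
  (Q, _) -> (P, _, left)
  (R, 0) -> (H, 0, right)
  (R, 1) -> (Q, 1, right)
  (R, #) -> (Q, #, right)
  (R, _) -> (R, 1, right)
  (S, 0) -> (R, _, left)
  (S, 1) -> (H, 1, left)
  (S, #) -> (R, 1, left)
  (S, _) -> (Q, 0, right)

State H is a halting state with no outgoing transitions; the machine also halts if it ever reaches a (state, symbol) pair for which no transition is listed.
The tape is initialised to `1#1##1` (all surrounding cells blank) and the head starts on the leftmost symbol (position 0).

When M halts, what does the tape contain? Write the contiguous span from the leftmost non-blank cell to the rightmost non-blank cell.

P | [1]#1##1_   read 1 → write 1, move right, go to R
R | 1[#]1##1_   read # → write #, move right, go to Q
Q | 1#[1]##1_   read 1 → write _, move right, go to Q
Q | 1#_[#]#1_   read # → write 0, move right, go to Q
Q | 1#_0[#]1_   read # → write 0, move right, go to Q
Q | 1#_00[1]_   read 1 → write _, move right, go to Q
Q | 1#_00_[_]   read _ → write _, move left, go to P
P | 1#_00[_]_   read _ → write #, move left, go to P
P | 1#_0[0]#_   read 0 → write 1, move right, go to S
S | 1#_01[#]_   read # → write 1, move left, go to R
R | 1#_0[1]1_   read 1 → write 1, move right, go to Q
Q | 1#_01[1]_   read 1 → write _, move right, go to Q
Q | 1#_01_[_]   read _ → write _, move left, go to P
P | 1#_01[_]_   read _ → write #, move left, go to P
P | 1#_0[1]#_   read 1 → write 1, move right, go to R
R | 1#_01[#]_   read # → write #, move right, go to Q
Q | 1#_01#[_]   read _ → write _, move left, go to P
P | 1#_01[#]_   read # → write 1, move right, go to H
H | 1#_011[_]
The non-blank tape span at halt is 1#_011.

1#_011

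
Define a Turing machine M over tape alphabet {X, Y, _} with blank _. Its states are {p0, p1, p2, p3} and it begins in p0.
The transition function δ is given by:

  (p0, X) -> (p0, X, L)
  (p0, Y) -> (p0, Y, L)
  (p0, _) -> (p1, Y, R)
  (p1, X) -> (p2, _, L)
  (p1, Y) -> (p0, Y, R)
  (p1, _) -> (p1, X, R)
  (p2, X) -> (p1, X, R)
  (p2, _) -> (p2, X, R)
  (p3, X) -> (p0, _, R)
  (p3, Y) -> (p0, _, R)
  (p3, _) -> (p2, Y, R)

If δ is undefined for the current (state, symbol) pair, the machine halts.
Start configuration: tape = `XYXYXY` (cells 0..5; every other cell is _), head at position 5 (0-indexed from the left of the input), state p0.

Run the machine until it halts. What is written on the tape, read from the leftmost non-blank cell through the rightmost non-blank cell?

Y_YXYXY

state=p0 head=5 tape=_XYXYX[Y]   (p0,Y)→(p0,Y,L)
state=p0 head=4 tape=_XYXY[X]Y   (p0,X)→(p0,X,L)
state=p0 head=3 tape=_XYX[Y]XY   (p0,Y)→(p0,Y,L)
state=p0 head=2 tape=_XY[X]YXY   (p0,X)→(p0,X,L)
state=p0 head=1 tape=_X[Y]XYXY   (p0,Y)→(p0,Y,L)
state=p0 head=0 tape=_[X]YXYXY   (p0,X)→(p0,X,L)
state=p0 head=-1 tape=[_]XYXYXY   (p0,_)→(p1,Y,R)
state=p1 head=0 tape=Y[X]YXYXY   (p1,X)→(p2,_,L)
state=p2 head=-1 tape=[Y]_YXYXY
The non-blank tape span at halt is Y_YXYXY.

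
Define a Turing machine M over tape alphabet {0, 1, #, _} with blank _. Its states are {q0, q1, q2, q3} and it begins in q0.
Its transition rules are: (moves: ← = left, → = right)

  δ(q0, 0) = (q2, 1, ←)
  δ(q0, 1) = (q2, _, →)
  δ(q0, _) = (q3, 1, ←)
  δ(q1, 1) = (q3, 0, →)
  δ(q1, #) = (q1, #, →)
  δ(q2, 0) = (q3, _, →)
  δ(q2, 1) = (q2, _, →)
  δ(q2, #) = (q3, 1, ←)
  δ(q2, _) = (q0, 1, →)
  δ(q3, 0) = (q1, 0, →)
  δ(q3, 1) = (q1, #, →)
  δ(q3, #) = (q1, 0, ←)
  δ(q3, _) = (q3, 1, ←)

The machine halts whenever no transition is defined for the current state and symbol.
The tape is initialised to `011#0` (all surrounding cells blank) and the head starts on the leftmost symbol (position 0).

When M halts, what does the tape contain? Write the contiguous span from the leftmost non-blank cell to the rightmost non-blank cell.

#0#0#0

state=q0 head=0 tape=_[0]11#0   (q0,0)→(q2,1,←)
state=q2 head=-1 tape=[_]111#0   (q2,_)→(q0,1,→)
state=q0 head=0 tape=1[1]11#0   (q0,1)→(q2,_,→)
state=q2 head=1 tape=1_[1]1#0   (q2,1)→(q2,_,→)
state=q2 head=2 tape=1__[1]#0   (q2,1)→(q2,_,→)
state=q2 head=3 tape=1___[#]0   (q2,#)→(q3,1,←)
state=q3 head=2 tape=1__[_]10   (q3,_)→(q3,1,←)
state=q3 head=1 tape=1_[_]110   (q3,_)→(q3,1,←)
state=q3 head=0 tape=1[_]1110   (q3,_)→(q3,1,←)
state=q3 head=-1 tape=[1]11110   (q3,1)→(q1,#,→)
state=q1 head=0 tape=#[1]1110   (q1,1)→(q3,0,→)
state=q3 head=1 tape=#0[1]110   (q3,1)→(q1,#,→)
state=q1 head=2 tape=#0#[1]10   (q1,1)→(q3,0,→)
state=q3 head=3 tape=#0#0[1]0   (q3,1)→(q1,#,→)
state=q1 head=4 tape=#0#0#[0]
The non-blank tape span at halt is #0#0#0.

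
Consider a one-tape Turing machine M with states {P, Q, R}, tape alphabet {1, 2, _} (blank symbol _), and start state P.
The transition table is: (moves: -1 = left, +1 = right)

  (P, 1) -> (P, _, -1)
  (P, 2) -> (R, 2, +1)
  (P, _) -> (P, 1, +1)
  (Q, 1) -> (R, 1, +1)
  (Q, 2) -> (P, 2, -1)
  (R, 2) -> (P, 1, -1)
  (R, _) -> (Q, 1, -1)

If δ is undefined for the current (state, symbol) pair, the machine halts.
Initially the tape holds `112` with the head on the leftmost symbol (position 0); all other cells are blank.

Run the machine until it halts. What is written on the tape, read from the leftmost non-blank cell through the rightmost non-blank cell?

P | ___[1]12_   read 1 → write _, move -1, go to P
P | __[_]_12_   read _ → write 1, move +1, go to P
P | __1[_]12_   read _ → write 1, move +1, go to P
P | __11[1]2_   read 1 → write _, move -1, go to P
P | __1[1]_2_   read 1 → write _, move -1, go to P
P | __[1]__2_   read 1 → write _, move -1, go to P
P | _[_]___2_   read _ → write 1, move +1, go to P
P | _1[_]__2_   read _ → write 1, move +1, go to P
P | _11[_]_2_   read _ → write 1, move +1, go to P
P | _111[_]2_   read _ → write 1, move +1, go to P
P | _1111[2]_   read 2 → write 2, move +1, go to R
R | _11112[_]   read _ → write 1, move -1, go to Q
Q | _1111[2]1   read 2 → write 2, move -1, go to P
P | _111[1]21   read 1 → write _, move -1, go to P
P | _11[1]_21   read 1 → write _, move -1, go to P
P | _1[1]__21   read 1 → write _, move -1, go to P
P | _[1]___21   read 1 → write _, move -1, go to P
P | [_]____21   read _ → write 1, move +1, go to P
P | 1[_]___21   read _ → write 1, move +1, go to P
P | 11[_]__21   read _ → write 1, move +1, go to P
P | 111[_]_21   read _ → write 1, move +1, go to P
P | 1111[_]21   read _ → write 1, move +1, go to P
P | 11111[2]1   read 2 → write 2, move +1, go to R
R | 111112[1]
The non-blank tape span at halt is 1111121.

1111121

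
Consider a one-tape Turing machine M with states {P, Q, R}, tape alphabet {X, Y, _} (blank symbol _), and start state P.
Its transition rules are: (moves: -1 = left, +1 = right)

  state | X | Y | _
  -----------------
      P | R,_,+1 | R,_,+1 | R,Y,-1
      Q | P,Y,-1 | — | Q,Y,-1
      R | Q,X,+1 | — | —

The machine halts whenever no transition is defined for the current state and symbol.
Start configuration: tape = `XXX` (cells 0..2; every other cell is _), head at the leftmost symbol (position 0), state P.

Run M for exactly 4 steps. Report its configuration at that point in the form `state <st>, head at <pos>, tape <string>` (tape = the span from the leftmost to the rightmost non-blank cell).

state R, head at 2, tape Y

P | [X]XX   read X → write _, move +1, go to R
R | _[X]X   read X → write X, move +1, go to Q
Q | _X[X]   read X → write Y, move -1, go to P
P | _[X]Y   read X → write _, move +1, go to R
R | __[Y]
After 4 steps: state R, head at 2, tape Y.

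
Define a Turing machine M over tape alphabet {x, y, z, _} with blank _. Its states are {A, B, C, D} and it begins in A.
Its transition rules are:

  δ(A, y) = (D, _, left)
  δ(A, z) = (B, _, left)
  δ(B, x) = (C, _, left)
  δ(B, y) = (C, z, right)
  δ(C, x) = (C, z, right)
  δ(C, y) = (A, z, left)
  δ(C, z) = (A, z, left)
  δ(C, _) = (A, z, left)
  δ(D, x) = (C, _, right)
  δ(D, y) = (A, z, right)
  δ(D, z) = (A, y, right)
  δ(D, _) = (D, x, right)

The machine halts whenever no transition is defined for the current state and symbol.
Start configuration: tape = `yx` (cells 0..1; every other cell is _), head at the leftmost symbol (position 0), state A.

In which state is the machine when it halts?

A

state=A head=0 tape=_[y]x_   (A,y)→(D,_,left)
state=D head=-1 tape=[_]_x_   (D,_)→(D,x,right)
state=D head=0 tape=x[_]x_   (D,_)→(D,x,right)
state=D head=1 tape=xx[x]_   (D,x)→(C,_,right)
state=C head=2 tape=xx_[_]   (C,_)→(A,z,left)
state=A head=1 tape=xx[_]z
No transition is defined for (A, _); M halts in state A.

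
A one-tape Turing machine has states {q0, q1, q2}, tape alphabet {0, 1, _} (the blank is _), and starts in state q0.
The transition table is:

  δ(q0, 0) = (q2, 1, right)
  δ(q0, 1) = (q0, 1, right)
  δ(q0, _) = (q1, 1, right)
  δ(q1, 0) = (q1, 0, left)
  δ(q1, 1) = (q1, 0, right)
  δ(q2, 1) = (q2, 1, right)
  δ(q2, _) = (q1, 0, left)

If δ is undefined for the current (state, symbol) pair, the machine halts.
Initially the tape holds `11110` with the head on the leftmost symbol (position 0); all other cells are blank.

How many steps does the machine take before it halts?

state=q0 head=0 tape=_[1]1110_   (q0,1)→(q0,1,right)
state=q0 head=1 tape=_1[1]110_   (q0,1)→(q0,1,right)
state=q0 head=2 tape=_11[1]10_   (q0,1)→(q0,1,right)
state=q0 head=3 tape=_111[1]0_   (q0,1)→(q0,1,right)
state=q0 head=4 tape=_1111[0]_   (q0,0)→(q2,1,right)
state=q2 head=5 tape=_11111[_]   (q2,_)→(q1,0,left)
state=q1 head=4 tape=_1111[1]0   (q1,1)→(q1,0,right)
state=q1 head=5 tape=_11110[0]   (q1,0)→(q1,0,left)
state=q1 head=4 tape=_1111[0]0   (q1,0)→(q1,0,left)
state=q1 head=3 tape=_111[1]00   (q1,1)→(q1,0,right)
state=q1 head=4 tape=_1110[0]0   (q1,0)→(q1,0,left)
state=q1 head=3 tape=_111[0]00   (q1,0)→(q1,0,left)
state=q1 head=2 tape=_11[1]000   (q1,1)→(q1,0,right)
state=q1 head=3 tape=_110[0]00   (q1,0)→(q1,0,left)
state=q1 head=2 tape=_11[0]000   (q1,0)→(q1,0,left)
state=q1 head=1 tape=_1[1]0000   (q1,1)→(q1,0,right)
state=q1 head=2 tape=_10[0]000   (q1,0)→(q1,0,left)
state=q1 head=1 tape=_1[0]0000   (q1,0)→(q1,0,left)
state=q1 head=0 tape=_[1]00000   (q1,1)→(q1,0,right)
state=q1 head=1 tape=_0[0]0000   (q1,0)→(q1,0,left)
state=q1 head=0 tape=_[0]00000   (q1,0)→(q1,0,left)
state=q1 head=-1 tape=[_]000000
M halts after 21 transitions.

21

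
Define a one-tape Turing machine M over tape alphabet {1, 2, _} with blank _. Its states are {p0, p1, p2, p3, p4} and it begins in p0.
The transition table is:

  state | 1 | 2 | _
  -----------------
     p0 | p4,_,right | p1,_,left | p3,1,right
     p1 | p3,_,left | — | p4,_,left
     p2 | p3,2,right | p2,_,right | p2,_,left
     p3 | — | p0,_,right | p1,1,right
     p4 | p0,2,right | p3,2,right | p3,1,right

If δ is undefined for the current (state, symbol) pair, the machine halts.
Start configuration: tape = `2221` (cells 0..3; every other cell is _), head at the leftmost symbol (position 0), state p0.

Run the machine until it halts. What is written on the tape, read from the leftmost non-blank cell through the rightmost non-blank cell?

state=p0 head=0 tape=__[2]221   (p0,2)→(p1,_,left)
state=p1 head=-1 tape=_[_]_221   (p1,_)→(p4,_,left)
state=p4 head=-2 tape=[_]__221   (p4,_)→(p3,1,right)
state=p3 head=-1 tape=1[_]_221   (p3,_)→(p1,1,right)
state=p1 head=0 tape=11[_]221   (p1,_)→(p4,_,left)
state=p4 head=-1 tape=1[1]_221   (p4,1)→(p0,2,right)
state=p0 head=0 tape=12[_]221   (p0,_)→(p3,1,right)
state=p3 head=1 tape=121[2]21   (p3,2)→(p0,_,right)
state=p0 head=2 tape=121_[2]1   (p0,2)→(p1,_,left)
state=p1 head=1 tape=121[_]_1   (p1,_)→(p4,_,left)
state=p4 head=0 tape=12[1]__1   (p4,1)→(p0,2,right)
state=p0 head=1 tape=122[_]_1   (p0,_)→(p3,1,right)
state=p3 head=2 tape=1221[_]1   (p3,_)→(p1,1,right)
state=p1 head=3 tape=12211[1]   (p1,1)→(p3,_,left)
state=p3 head=2 tape=1221[1]_
The non-blank tape span at halt is 12211.

12211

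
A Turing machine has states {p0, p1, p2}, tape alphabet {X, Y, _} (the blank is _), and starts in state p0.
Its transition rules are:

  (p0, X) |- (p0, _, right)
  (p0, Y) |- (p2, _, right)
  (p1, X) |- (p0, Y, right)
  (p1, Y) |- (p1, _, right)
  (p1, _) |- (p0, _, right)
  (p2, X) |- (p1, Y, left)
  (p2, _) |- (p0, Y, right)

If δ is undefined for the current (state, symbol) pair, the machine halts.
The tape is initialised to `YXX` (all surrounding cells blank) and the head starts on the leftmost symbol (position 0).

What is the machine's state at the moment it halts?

p0

p0 | [Y]XX__   read Y → write _, move right, go to p2
p2 | _[X]X__   read X → write Y, move left, go to p1
p1 | [_]YX__   read _ → write _, move right, go to p0
p0 | _[Y]X__   read Y → write _, move right, go to p2
p2 | __[X]__   read X → write Y, move left, go to p1
p1 | _[_]Y__   read _ → write _, move right, go to p0
p0 | __[Y]__   read Y → write _, move right, go to p2
p2 | ___[_]_   read _ → write Y, move right, go to p0
p0 | ___Y[_]
No transition is defined for (p0, _); M halts in state p0.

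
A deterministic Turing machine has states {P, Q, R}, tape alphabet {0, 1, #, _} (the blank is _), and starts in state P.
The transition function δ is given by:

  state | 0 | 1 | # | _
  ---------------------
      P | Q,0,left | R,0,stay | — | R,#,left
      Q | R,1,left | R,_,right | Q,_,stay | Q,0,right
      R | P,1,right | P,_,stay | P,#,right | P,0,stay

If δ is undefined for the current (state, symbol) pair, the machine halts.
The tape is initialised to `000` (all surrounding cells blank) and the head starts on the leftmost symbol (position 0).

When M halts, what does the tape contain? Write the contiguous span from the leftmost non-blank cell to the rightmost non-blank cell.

111##

P | _[0]00_   read 0 → write 0, move left, go to Q
Q | [_]000_   read _ → write 0, move right, go to Q
Q | 0[0]00_   read 0 → write 1, move left, go to R
R | [0]100_   read 0 → write 1, move right, go to P
P | 1[1]00_   read 1 → write 0, move stay, go to R
R | 1[0]00_   read 0 → write 1, move right, go to P
P | 11[0]0_   read 0 → write 0, move left, go to Q
Q | 1[1]00_   read 1 → write _, move right, go to R
R | 1_[0]0_   read 0 → write 1, move right, go to P
P | 1_1[0]_   read 0 → write 0, move left, go to Q
Q | 1_[1]0_   read 1 → write _, move right, go to R
R | 1__[0]_   read 0 → write 1, move right, go to P
P | 1__1[_]   read _ → write #, move left, go to R
R | 1__[1]#   read 1 → write _, move stay, go to P
P | 1__[_]#   read _ → write #, move left, go to R
R | 1_[_]##   read _ → write 0, move stay, go to P
P | 1_[0]##   read 0 → write 0, move left, go to Q
Q | 1[_]0##   read _ → write 0, move right, go to Q
Q | 10[0]##   read 0 → write 1, move left, go to R
R | 1[0]1##   read 0 → write 1, move right, go to P
P | 11[1]##   read 1 → write 0, move stay, go to R
R | 11[0]##   read 0 → write 1, move right, go to P
P | 111[#]#
The non-blank tape span at halt is 111##.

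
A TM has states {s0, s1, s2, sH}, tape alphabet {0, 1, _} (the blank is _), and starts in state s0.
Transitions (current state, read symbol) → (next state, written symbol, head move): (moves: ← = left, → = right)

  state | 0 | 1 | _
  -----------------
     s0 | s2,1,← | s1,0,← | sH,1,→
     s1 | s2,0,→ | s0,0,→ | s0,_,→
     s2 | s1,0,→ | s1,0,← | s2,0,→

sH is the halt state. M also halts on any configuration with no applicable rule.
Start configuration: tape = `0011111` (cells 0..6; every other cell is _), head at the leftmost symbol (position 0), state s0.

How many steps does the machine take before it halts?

state=s0 head=0 tape=_[0]011111___   (s0,0)→(s2,1,←)
state=s2 head=-1 tape=[_]1011111___   (s2,_)→(s2,0,→)
state=s2 head=0 tape=0[1]011111___   (s2,1)→(s1,0,←)
state=s1 head=-1 tape=[0]0011111___   (s1,0)→(s2,0,→)
state=s2 head=0 tape=0[0]011111___   (s2,0)→(s1,0,→)
state=s1 head=1 tape=00[0]11111___   (s1,0)→(s2,0,→)
state=s2 head=2 tape=000[1]1111___   (s2,1)→(s1,0,←)
state=s1 head=1 tape=00[0]01111___   (s1,0)→(s2,0,→)
state=s2 head=2 tape=000[0]1111___   (s2,0)→(s1,0,→)
state=s1 head=3 tape=0000[1]111___   (s1,1)→(s0,0,→)
state=s0 head=4 tape=00000[1]11___   (s0,1)→(s1,0,←)
state=s1 head=3 tape=0000[0]011___   (s1,0)→(s2,0,→)
state=s2 head=4 tape=00000[0]11___   (s2,0)→(s1,0,→)
state=s1 head=5 tape=000000[1]1___   (s1,1)→(s0,0,→)
state=s0 head=6 tape=0000000[1]___   (s0,1)→(s1,0,←)
state=s1 head=5 tape=000000[0]0___   (s1,0)→(s2,0,→)
state=s2 head=6 tape=0000000[0]___   (s2,0)→(s1,0,→)
state=s1 head=7 tape=00000000[_]__   (s1,_)→(s0,_,→)
state=s0 head=8 tape=00000000_[_]_   (s0,_)→(sH,1,→)
state=sH head=9 tape=00000000_1[_]
M halts after 19 transitions.

19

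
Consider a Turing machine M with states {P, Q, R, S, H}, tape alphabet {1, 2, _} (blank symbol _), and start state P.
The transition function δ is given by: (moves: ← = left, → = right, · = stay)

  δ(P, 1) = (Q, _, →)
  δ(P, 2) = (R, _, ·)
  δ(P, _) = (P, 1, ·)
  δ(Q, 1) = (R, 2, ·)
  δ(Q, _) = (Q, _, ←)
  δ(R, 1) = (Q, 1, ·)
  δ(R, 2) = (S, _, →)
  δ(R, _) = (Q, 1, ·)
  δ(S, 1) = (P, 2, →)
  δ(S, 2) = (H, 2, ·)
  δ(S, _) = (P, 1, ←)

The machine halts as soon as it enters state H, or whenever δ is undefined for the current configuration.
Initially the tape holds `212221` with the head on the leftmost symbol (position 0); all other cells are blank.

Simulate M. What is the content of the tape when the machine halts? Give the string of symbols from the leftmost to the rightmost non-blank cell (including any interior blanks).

P | [2]12221   read 2 → write _, move ·, go to R
R | [_]12221   read _ → write 1, move ·, go to Q
Q | [1]12221   read 1 → write 2, move ·, go to R
R | [2]12221   read 2 → write _, move →, go to S
S | _[1]2221   read 1 → write 2, move →, go to P
P | _2[2]221   read 2 → write _, move ·, go to R
R | _2[_]221   read _ → write 1, move ·, go to Q
Q | _2[1]221   read 1 → write 2, move ·, go to R
R | _2[2]221   read 2 → write _, move →, go to S
S | _2_[2]21   read 2 → write 2, move ·, go to H
H | _2_[2]21
The non-blank tape span at halt is 2_221.

2_221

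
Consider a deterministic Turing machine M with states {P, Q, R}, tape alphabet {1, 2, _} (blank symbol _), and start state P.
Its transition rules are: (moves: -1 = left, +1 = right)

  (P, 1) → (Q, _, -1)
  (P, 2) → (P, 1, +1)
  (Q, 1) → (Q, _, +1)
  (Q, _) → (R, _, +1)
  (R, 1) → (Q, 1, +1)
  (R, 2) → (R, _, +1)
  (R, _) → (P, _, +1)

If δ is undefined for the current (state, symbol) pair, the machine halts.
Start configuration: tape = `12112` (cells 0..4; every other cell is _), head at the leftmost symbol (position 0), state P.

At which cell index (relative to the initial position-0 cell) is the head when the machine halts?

state=P head=0 tape=_[1]2112   (P,1)→(Q,_,-1)
state=Q head=-1 tape=[_]_2112   (Q,_)→(R,_,+1)
state=R head=0 tape=_[_]2112   (R,_)→(P,_,+1)
state=P head=1 tape=__[2]112   (P,2)→(P,1,+1)
state=P head=2 tape=__1[1]12   (P,1)→(Q,_,-1)
state=Q head=1 tape=__[1]_12   (Q,1)→(Q,_,+1)
state=Q head=2 tape=___[_]12   (Q,_)→(R,_,+1)
state=R head=3 tape=____[1]2   (R,1)→(Q,1,+1)
state=Q head=4 tape=____1[2]
At halt the head is at cell 4.

4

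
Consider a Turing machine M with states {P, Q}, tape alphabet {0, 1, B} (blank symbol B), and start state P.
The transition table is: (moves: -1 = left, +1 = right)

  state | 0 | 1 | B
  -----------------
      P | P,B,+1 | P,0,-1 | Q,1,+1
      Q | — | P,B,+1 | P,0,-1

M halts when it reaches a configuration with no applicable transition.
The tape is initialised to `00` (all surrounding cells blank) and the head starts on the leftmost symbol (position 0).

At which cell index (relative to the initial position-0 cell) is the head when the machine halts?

2

state=P head=0 tape=[0]0BB   (P,0)→(P,B,+1)
state=P head=1 tape=B[0]BB   (P,0)→(P,B,+1)
state=P head=2 tape=BB[B]B   (P,B)→(Q,1,+1)
state=Q head=3 tape=BB1[B]   (Q,B)→(P,0,-1)
state=P head=2 tape=BB[1]0   (P,1)→(P,0,-1)
state=P head=1 tape=B[B]00   (P,B)→(Q,1,+1)
state=Q head=2 tape=B1[0]0
At halt the head is at cell 2.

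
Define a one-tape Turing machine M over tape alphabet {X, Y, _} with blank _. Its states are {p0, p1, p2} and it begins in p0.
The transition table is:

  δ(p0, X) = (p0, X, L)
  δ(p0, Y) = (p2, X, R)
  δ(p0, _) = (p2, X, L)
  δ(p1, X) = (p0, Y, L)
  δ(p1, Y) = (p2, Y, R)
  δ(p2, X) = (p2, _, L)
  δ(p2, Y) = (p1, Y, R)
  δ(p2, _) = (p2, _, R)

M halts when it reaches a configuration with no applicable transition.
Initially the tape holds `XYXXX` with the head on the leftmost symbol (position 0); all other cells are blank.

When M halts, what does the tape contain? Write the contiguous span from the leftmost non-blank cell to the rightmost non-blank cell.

state=p0 head=0 tape=__[X]YXXX_   (p0,X)→(p0,X,L)
state=p0 head=-1 tape=_[_]XYXXX_   (p0,_)→(p2,X,L)
state=p2 head=-2 tape=[_]XXYXXX_   (p2,_)→(p2,_,R)
state=p2 head=-1 tape=_[X]XYXXX_   (p2,X)→(p2,_,L)
state=p2 head=-2 tape=[_]_XYXXX_   (p2,_)→(p2,_,R)
state=p2 head=-1 tape=_[_]XYXXX_   (p2,_)→(p2,_,R)
state=p2 head=0 tape=__[X]YXXX_   (p2,X)→(p2,_,L)
state=p2 head=-1 tape=_[_]_YXXX_   (p2,_)→(p2,_,R)
state=p2 head=0 tape=__[_]YXXX_   (p2,_)→(p2,_,R)
state=p2 head=1 tape=___[Y]XXX_   (p2,Y)→(p1,Y,R)
state=p1 head=2 tape=___Y[X]XX_   (p1,X)→(p0,Y,L)
state=p0 head=1 tape=___[Y]YXX_   (p0,Y)→(p2,X,R)
state=p2 head=2 tape=___X[Y]XX_   (p2,Y)→(p1,Y,R)
state=p1 head=3 tape=___XY[X]X_   (p1,X)→(p0,Y,L)
state=p0 head=2 tape=___X[Y]YX_   (p0,Y)→(p2,X,R)
state=p2 head=3 tape=___XX[Y]X_   (p2,Y)→(p1,Y,R)
state=p1 head=4 tape=___XXY[X]_   (p1,X)→(p0,Y,L)
state=p0 head=3 tape=___XX[Y]Y_   (p0,Y)→(p2,X,R)
state=p2 head=4 tape=___XXX[Y]_   (p2,Y)→(p1,Y,R)
state=p1 head=5 tape=___XXXY[_]
The non-blank tape span at halt is XXXY.

XXXY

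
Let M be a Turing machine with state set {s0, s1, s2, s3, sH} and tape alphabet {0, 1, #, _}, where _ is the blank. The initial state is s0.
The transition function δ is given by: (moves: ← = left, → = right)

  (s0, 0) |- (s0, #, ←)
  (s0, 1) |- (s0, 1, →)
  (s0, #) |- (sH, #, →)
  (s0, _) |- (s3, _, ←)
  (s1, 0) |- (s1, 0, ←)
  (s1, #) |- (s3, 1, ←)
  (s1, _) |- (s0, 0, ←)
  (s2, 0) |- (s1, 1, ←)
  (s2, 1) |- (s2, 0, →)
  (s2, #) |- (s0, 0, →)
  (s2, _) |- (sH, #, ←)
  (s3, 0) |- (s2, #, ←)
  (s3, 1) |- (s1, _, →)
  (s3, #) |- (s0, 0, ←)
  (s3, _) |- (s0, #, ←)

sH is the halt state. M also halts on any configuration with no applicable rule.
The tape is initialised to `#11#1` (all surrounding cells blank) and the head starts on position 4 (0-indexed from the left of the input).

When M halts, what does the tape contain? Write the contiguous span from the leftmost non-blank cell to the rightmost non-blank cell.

s0 | #11#[1]_   read 1 → write 1, move →, go to s0
s0 | #11#1[_]   read _ → write _, move ←, go to s3
s3 | #11#[1]_   read 1 → write _, move →, go to s1
s1 | #11#_[_]   read _ → write 0, move ←, go to s0
s0 | #11#[_]0   read _ → write _, move ←, go to s3
s3 | #11[#]_0   read # → write 0, move ←, go to s0
s0 | #1[1]0_0   read 1 → write 1, move →, go to s0
s0 | #11[0]_0   read 0 → write #, move ←, go to s0
s0 | #1[1]#_0   read 1 → write 1, move →, go to s0
s0 | #11[#]_0   read # → write #, move →, go to sH
sH | #11#[_]0
The non-blank tape span at halt is #11#_0.

#11#_0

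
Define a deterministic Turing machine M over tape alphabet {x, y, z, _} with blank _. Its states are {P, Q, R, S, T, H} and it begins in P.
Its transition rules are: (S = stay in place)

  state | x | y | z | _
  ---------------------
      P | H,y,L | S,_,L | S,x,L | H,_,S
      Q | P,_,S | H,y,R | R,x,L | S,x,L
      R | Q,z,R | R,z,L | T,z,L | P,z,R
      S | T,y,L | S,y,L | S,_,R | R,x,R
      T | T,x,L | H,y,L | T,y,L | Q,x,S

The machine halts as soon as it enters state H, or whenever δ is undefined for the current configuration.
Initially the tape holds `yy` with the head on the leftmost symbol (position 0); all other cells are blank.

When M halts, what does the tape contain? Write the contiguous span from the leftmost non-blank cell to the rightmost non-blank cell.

state=P head=0 tape=_[y]y__   (P,y)→(S,_,L)
state=S head=-1 tape=[_]_y__   (S,_)→(R,x,R)
state=R head=0 tape=x[_]y__   (R,_)→(P,z,R)
state=P head=1 tape=xz[y]__   (P,y)→(S,_,L)
state=S head=0 tape=x[z]___   (S,z)→(S,_,R)
state=S head=1 tape=x_[_]__   (S,_)→(R,x,R)
state=R head=2 tape=x_x[_]_   (R,_)→(P,z,R)
state=P head=3 tape=x_xz[_]   (P,_)→(H,_,S)
state=H head=3 tape=x_xz[_]
The non-blank tape span at halt is x_xz.

x_xz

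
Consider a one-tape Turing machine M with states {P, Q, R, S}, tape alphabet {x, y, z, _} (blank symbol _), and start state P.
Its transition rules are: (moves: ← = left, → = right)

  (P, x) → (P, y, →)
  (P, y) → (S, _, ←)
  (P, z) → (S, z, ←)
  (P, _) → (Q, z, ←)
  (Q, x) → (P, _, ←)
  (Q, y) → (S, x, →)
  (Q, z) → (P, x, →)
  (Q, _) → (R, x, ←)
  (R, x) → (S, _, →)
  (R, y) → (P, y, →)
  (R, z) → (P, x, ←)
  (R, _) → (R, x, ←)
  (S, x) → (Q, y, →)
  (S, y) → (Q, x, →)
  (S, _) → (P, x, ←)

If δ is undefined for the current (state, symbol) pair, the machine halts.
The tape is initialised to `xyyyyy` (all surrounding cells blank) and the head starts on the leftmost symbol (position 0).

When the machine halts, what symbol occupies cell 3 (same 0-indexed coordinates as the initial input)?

P | [x]yyyyy___   read x → write y, move →, go to P
P | y[y]yyyy___   read y → write _, move ←, go to S
S | [y]_yyyy___   read y → write x, move →, go to Q
Q | x[_]yyyy___   read _ → write x, move ←, go to R
R | [x]xyyyy___   read x → write _, move →, go to S
S | _[x]yyyy___   read x → write y, move →, go to Q
Q | _y[y]yyy___   read y → write x, move →, go to S
S | _yx[y]yy___   read y → write x, move →, go to Q
Q | _yxx[y]y___   read y → write x, move →, go to S
S | _yxxx[y]___   read y → write x, move →, go to Q
Q | _yxxxx[_]__   read _ → write x, move ←, go to R
R | _yxxx[x]x__   read x → write _, move →, go to S
S | _yxxx_[x]__   read x → write y, move →, go to Q
Q | _yxxx_y[_]_   read _ → write x, move ←, go to R
R | _yxxx_[y]x_   read y → write y, move →, go to P
P | _yxxx_y[x]_   read x → write y, move →, go to P
P | _yxxx_yy[_]   read _ → write z, move ←, go to Q
Q | _yxxx_y[y]z   read y → write x, move →, go to S
S | _yxxx_yx[z]
Cell 3 holds x when M halts.

x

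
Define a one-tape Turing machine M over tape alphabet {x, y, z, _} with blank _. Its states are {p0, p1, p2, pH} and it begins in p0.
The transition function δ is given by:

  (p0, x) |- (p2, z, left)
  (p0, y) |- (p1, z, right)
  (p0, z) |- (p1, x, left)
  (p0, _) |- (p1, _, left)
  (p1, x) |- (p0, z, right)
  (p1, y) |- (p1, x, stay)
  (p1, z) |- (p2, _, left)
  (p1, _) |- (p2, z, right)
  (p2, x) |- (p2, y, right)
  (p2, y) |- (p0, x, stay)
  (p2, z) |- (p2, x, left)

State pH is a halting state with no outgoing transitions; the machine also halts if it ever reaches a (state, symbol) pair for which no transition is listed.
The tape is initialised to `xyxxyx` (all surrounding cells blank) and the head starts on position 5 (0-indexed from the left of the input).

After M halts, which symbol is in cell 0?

z

state=p0 head=5 tape=_xyxxy[x]   (p0,x)→(p2,z,left)
state=p2 head=4 tape=_xyxx[y]z   (p2,y)→(p0,x,stay)
state=p0 head=4 tape=_xyxx[x]z   (p0,x)→(p2,z,left)
state=p2 head=3 tape=_xyx[x]zz   (p2,x)→(p2,y,right)
state=p2 head=4 tape=_xyxy[z]z   (p2,z)→(p2,x,left)
state=p2 head=3 tape=_xyx[y]xz   (p2,y)→(p0,x,stay)
state=p0 head=3 tape=_xyx[x]xz   (p0,x)→(p2,z,left)
state=p2 head=2 tape=_xy[x]zxz   (p2,x)→(p2,y,right)
state=p2 head=3 tape=_xyy[z]xz   (p2,z)→(p2,x,left)
state=p2 head=2 tape=_xy[y]xxz   (p2,y)→(p0,x,stay)
state=p0 head=2 tape=_xy[x]xxz   (p0,x)→(p2,z,left)
state=p2 head=1 tape=_x[y]zxxz   (p2,y)→(p0,x,stay)
state=p0 head=1 tape=_x[x]zxxz   (p0,x)→(p2,z,left)
state=p2 head=0 tape=_[x]zzxxz   (p2,x)→(p2,y,right)
state=p2 head=1 tape=_y[z]zxxz   (p2,z)→(p2,x,left)
state=p2 head=0 tape=_[y]xzxxz   (p2,y)→(p0,x,stay)
state=p0 head=0 tape=_[x]xzxxz   (p0,x)→(p2,z,left)
state=p2 head=-1 tape=[_]zxzxxz
Cell 0 holds z when M halts.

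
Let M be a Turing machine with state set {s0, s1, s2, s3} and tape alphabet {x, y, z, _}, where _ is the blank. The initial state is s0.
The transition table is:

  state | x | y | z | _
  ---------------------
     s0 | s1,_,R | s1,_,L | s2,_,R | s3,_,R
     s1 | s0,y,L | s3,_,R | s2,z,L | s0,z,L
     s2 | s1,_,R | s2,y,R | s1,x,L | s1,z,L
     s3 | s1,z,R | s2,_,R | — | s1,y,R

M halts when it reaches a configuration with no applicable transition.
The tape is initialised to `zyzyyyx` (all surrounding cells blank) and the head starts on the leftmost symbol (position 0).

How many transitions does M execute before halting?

state=s0 head=0 tape=[z]yzyyyx_   (s0,z)→(s2,_,R)
state=s2 head=1 tape=_[y]zyyyx_   (s2,y)→(s2,y,R)
state=s2 head=2 tape=_y[z]yyyx_   (s2,z)→(s1,x,L)
state=s1 head=1 tape=_[y]xyyyx_   (s1,y)→(s3,_,R)
state=s3 head=2 tape=__[x]yyyx_   (s3,x)→(s1,z,R)
state=s1 head=3 tape=__z[y]yyx_   (s1,y)→(s3,_,R)
state=s3 head=4 tape=__z_[y]yx_   (s3,y)→(s2,_,R)
state=s2 head=5 tape=__z__[y]x_   (s2,y)→(s2,y,R)
state=s2 head=6 tape=__z__y[x]_   (s2,x)→(s1,_,R)
state=s1 head=7 tape=__z__y_[_]   (s1,_)→(s0,z,L)
state=s0 head=6 tape=__z__y[_]z   (s0,_)→(s3,_,R)
state=s3 head=7 tape=__z__y_[z]
M halts after 11 transitions.

11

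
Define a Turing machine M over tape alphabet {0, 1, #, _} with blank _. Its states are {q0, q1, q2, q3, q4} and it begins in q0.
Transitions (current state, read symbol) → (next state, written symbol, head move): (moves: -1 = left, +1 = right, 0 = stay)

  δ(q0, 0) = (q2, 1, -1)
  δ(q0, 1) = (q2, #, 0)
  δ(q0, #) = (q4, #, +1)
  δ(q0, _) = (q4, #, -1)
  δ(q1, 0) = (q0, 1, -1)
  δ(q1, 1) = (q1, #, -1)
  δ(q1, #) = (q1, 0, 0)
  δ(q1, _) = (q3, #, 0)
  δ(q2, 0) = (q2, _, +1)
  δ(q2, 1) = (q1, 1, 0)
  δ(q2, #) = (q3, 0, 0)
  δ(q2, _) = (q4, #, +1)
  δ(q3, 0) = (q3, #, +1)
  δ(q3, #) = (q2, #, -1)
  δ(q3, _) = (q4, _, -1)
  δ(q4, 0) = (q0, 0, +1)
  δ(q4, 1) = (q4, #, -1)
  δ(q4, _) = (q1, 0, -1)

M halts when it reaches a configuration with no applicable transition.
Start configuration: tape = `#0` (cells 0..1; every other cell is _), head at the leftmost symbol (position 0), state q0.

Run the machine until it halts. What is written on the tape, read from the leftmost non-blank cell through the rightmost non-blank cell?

q0 | [#]0__   read # → write #, move +1, go to q4
q4 | #[0]__   read 0 → write 0, move +1, go to q0
q0 | #0[_]_   read _ → write #, move -1, go to q4
q4 | #[0]#_   read 0 → write 0, move +1, go to q0
q0 | #0[#]_   read # → write #, move +1, go to q4
q4 | #0#[_]   read _ → write 0, move -1, go to q1
q1 | #0[#]0   read # → write 0, move 0, go to q1
q1 | #0[0]0   read 0 → write 1, move -1, go to q0
q0 | #[0]10   read 0 → write 1, move -1, go to q2
q2 | [#]110   read # → write 0, move 0, go to q3
q3 | [0]110   read 0 → write #, move +1, go to q3
q3 | #[1]10
The non-blank tape span at halt is #110.

#110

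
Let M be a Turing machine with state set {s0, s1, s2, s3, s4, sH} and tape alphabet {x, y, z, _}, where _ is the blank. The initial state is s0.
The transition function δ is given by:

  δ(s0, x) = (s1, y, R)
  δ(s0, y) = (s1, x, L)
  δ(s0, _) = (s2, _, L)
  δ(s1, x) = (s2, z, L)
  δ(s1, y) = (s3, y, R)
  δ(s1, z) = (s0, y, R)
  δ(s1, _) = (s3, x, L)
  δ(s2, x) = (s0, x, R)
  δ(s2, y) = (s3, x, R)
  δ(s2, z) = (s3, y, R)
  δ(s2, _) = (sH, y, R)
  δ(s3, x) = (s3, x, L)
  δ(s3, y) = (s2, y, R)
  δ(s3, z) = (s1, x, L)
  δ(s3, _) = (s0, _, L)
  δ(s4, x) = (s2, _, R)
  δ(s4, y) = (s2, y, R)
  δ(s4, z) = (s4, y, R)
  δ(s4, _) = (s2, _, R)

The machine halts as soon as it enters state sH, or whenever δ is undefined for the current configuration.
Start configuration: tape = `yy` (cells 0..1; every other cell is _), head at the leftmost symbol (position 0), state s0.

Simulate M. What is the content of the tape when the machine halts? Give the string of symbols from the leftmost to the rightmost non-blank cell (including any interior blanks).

y__xxy

state=s0 head=0 tape=____[y]y   (s0,y)→(s1,x,L)
state=s1 head=-1 tape=___[_]xy   (s1,_)→(s3,x,L)
state=s3 head=-2 tape=__[_]xxy   (s3,_)→(s0,_,L)
state=s0 head=-3 tape=_[_]_xxy   (s0,_)→(s2,_,L)
state=s2 head=-4 tape=[_]__xxy   (s2,_)→(sH,y,R)
state=sH head=-3 tape=y[_]_xxy
The non-blank tape span at halt is y__xxy.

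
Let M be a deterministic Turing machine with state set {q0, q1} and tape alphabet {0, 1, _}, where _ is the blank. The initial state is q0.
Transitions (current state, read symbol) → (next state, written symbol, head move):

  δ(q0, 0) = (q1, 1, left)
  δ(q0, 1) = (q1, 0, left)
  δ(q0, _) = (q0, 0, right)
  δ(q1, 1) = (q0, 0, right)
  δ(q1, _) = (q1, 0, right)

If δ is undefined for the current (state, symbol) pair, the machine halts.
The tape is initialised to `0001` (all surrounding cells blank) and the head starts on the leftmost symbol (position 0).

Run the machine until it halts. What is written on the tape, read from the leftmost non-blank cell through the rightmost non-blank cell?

00101

q0 | _[0]001   read 0 → write 1, move left, go to q1
q1 | [_]1001   read _ → write 0, move right, go to q1
q1 | 0[1]001   read 1 → write 0, move right, go to q0
q0 | 00[0]01   read 0 → write 1, move left, go to q1
q1 | 0[0]101
The non-blank tape span at halt is 00101.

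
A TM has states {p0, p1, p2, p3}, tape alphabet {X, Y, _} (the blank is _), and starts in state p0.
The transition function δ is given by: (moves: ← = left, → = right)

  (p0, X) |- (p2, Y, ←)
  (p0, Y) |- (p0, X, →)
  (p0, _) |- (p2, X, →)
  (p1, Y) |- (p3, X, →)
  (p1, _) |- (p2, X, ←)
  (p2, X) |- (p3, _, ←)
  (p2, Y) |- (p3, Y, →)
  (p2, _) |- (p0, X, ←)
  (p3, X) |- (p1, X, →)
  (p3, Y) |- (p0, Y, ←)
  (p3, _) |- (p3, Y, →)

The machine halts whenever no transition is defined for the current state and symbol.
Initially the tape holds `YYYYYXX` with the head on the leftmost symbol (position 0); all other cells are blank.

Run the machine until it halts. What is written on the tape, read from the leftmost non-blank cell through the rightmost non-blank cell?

p0 | _[Y]YYYYXX   read Y → write X, move →, go to p0
p0 | _X[Y]YYYXX   read Y → write X, move →, go to p0
p0 | _XX[Y]YYXX   read Y → write X, move →, go to p0
p0 | _XXX[Y]YXX   read Y → write X, move →, go to p0
p0 | _XXXX[Y]XX   read Y → write X, move →, go to p0
p0 | _XXXXX[X]X   read X → write Y, move ←, go to p2
p2 | _XXXX[X]YX   read X → write _, move ←, go to p3
p3 | _XXX[X]_YX   read X → write X, move →, go to p1
p1 | _XXXX[_]YX   read _ → write X, move ←, go to p2
p2 | _XXX[X]XYX   read X → write _, move ←, go to p3
p3 | _XX[X]_XYX   read X → write X, move →, go to p1
p1 | _XXX[_]XYX   read _ → write X, move ←, go to p2
p2 | _XX[X]XXYX   read X → write _, move ←, go to p3
p3 | _X[X]_XXYX   read X → write X, move →, go to p1
p1 | _XX[_]XXYX   read _ → write X, move ←, go to p2
p2 | _X[X]XXXYX   read X → write _, move ←, go to p3
p3 | _[X]_XXXYX   read X → write X, move →, go to p1
p1 | _X[_]XXXYX   read _ → write X, move ←, go to p2
p2 | _[X]XXXXYX   read X → write _, move ←, go to p3
p3 | [_]_XXXXYX   read _ → write Y, move →, go to p3
p3 | Y[_]XXXXYX   read _ → write Y, move →, go to p3
p3 | YY[X]XXXYX   read X → write X, move →, go to p1
p1 | YYX[X]XXYX
The non-blank tape span at halt is YYXXXXYX.

YYXXXXYX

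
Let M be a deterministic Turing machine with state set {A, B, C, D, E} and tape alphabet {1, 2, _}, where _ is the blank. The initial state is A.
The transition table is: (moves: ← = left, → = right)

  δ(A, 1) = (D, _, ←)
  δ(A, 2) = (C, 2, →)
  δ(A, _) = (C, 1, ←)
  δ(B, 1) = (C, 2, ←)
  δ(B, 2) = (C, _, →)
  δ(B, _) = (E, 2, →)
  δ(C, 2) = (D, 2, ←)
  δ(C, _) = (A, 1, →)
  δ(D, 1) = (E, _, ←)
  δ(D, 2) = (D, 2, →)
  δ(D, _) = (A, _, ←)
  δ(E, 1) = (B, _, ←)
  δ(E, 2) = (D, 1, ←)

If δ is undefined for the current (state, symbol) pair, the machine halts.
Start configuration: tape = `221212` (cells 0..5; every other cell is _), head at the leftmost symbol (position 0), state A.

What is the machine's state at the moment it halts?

E

A | ____[2]21212   read 2 → write 2, move →, go to C
C | ____2[2]1212   read 2 → write 2, move ←, go to D
D | ____[2]21212   read 2 → write 2, move →, go to D
D | ____2[2]1212   read 2 → write 2, move →, go to D
D | ____22[1]212   read 1 → write _, move ←, go to E
E | ____2[2]_212   read 2 → write 1, move ←, go to D
D | ____[2]1_212   read 2 → write 2, move →, go to D
D | ____2[1]_212   read 1 → write _, move ←, go to E
E | ____[2]__212   read 2 → write 1, move ←, go to D
D | ___[_]1__212   read _ → write _, move ←, go to A
A | __[_]_1__212   read _ → write 1, move ←, go to C
C | _[_]1_1__212   read _ → write 1, move →, go to A
A | _1[1]_1__212   read 1 → write _, move ←, go to D
D | _[1]__1__212   read 1 → write _, move ←, go to E
E | [_]___1__212
No transition is defined for (E, _); M halts in state E.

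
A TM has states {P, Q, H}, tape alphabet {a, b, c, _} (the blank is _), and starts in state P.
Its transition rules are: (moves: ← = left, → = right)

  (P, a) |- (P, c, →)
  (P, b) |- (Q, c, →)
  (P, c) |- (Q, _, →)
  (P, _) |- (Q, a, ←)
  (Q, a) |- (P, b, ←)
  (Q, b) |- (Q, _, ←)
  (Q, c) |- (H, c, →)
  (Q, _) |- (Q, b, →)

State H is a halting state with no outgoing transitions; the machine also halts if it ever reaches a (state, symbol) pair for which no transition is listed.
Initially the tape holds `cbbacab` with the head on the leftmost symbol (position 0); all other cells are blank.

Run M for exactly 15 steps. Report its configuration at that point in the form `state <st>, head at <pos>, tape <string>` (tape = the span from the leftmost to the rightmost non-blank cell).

state H, head at 3, tape bbbc_cab

state=P head=0 tape=_[c]bbacab   (P,c)→(Q,_,→)
state=Q head=1 tape=__[b]bacab   (Q,b)→(Q,_,←)
state=Q head=0 tape=_[_]_bacab   (Q,_)→(Q,b,→)
state=Q head=1 tape=_b[_]bacab   (Q,_)→(Q,b,→)
state=Q head=2 tape=_bb[b]acab   (Q,b)→(Q,_,←)
state=Q head=1 tape=_b[b]_acab   (Q,b)→(Q,_,←)
state=Q head=0 tape=_[b]__acab   (Q,b)→(Q,_,←)
state=Q head=-1 tape=[_]___acab   (Q,_)→(Q,b,→)
state=Q head=0 tape=b[_]__acab   (Q,_)→(Q,b,→)
state=Q head=1 tape=bb[_]_acab   (Q,_)→(Q,b,→)
state=Q head=2 tape=bbb[_]acab   (Q,_)→(Q,b,→)
state=Q head=3 tape=bbbb[a]cab   (Q,a)→(P,b,←)
state=P head=2 tape=bbb[b]bcab   (P,b)→(Q,c,→)
state=Q head=3 tape=bbbc[b]cab   (Q,b)→(Q,_,←)
state=Q head=2 tape=bbb[c]_cab   (Q,c)→(H,c,→)
state=H head=3 tape=bbbc[_]cab
After 15 steps: state H, head at 3, tape bbbc_cab.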